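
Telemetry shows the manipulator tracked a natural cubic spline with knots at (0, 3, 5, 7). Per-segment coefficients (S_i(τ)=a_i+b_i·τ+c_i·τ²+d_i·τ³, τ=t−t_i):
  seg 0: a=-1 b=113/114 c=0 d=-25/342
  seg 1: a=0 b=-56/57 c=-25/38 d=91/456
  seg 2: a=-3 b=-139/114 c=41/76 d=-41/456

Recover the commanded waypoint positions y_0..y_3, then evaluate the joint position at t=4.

y_0=-1 y_1=0 y_2=-3 y_3=-4
S(4) = -219/152

y_0 = S_0(0) = a_0 = -1
y_1 = S_1(0) = a_1 = 0
y_2 = S_2(0) = a_2 = -3
y_3 = S_2(2) = -4
t_q=4 is in segment 1 (τ=1); S_1(τ)=-219/152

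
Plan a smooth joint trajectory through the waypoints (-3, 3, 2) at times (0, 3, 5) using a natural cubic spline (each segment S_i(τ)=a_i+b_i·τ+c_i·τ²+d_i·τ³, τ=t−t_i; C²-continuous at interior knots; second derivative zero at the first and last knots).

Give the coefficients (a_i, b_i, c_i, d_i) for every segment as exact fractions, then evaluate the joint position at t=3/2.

Δ: Δ0=2, Δ1=-1/2
row 1: diag=10, rhs=-15; c'=1/5, d'=-3/2
back: M1=-3/2
M: M0=0, M1=-3/2, M2=0
seg 0: a=-3, c=M0/2=0, d=(M1−M0)/(6·3)=-1/12, b=Δ0−h0·(2M0+M1)/6=11/4
seg 1: a=3, c=M1/2=-3/4, d=(M2−M1)/(6·2)=1/8, b=Δ1−h1·(2M1+M2)/6=1/2
t_q=3/2 → seg 0, τ=3/2; S=-3+11/4·τ+0·τ²+-1/12·τ³=27/32

  seg 0: a=-3 b=11/4 c=0 d=-1/12
  seg 1: a=3 b=1/2 c=-3/4 d=1/8
S(3/2) = 27/32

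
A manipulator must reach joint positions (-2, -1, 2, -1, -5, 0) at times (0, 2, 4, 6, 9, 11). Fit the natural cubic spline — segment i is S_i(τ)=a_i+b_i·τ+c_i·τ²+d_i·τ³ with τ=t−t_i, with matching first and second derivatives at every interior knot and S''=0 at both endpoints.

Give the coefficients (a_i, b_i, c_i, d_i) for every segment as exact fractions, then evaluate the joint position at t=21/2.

Δ: Δ0=1/2, Δ1=3/2, Δ2=-3/2, Δ3=-4/3, Δ4=5/2
row 1: diag=8, rhs=6; c'=1/4, d'=3/4
row 2: denom=8−2·1/4=15/2; d'=(-18−2·3/4)/(15/2)=-13/5
row 3: denom=10−2·4/15=142/15; d'=(1−2·-13/5)/(142/15)=93/142
row 4: denom=10−3·45/142=1285/142; d'=(23−3·93/142)/(1285/142)=2987/1285
back: M4=2987/1285
back: M3=93/142−45/142·2987/1285=-21/257
back: M2=-13/5−4/15·-21/257=-3313/1285
back: M1=3/4−1/4·-3313/1285=1792/1285
M: M0=0, M1=1792/1285, M2=-3313/1285, M3=-21/257, M4=2987/1285, M5=0
seg 0: a=-2, c=M0/2=0, d=(M1−M0)/(6·2)=448/3855, b=Δ0−h0·(2M0+M1)/6=271/7710
seg 1: a=-1, c=M1/2=896/1285, d=(M2−M1)/(6·2)=-1021/3084, b=Δ1−h1·(2M1+M2)/6=11023/7710
seg 2: a=2, c=M2/2=-3313/2570, d=(M3−M2)/(6·2)=802/3855, b=Δ2−h2·(2M2+M3)/6=1897/7710
seg 3: a=-1, c=M3/2=-21/514, d=(M4−M3)/(6·3)=1546/11565, b=Δ3−h3·(2M3+M4)/6=-18611/7710
seg 4: a=-5, c=M4/2=2987/2570, d=(M5−M4)/(6·2)=-2987/15420, b=Δ4−h4·(2M4+M5)/6=7327/7710
t_q=21/2 → seg 4, τ=3/2; S=-5+7327/7710·τ+2987/2570·τ²+-2987/15420·τ³=-13267/8224

  seg 0: a=-2 b=271/7710 c=0 d=448/3855
  seg 1: a=-1 b=11023/7710 c=896/1285 d=-1021/3084
  seg 2: a=2 b=1897/7710 c=-3313/2570 d=802/3855
  seg 3: a=-1 b=-18611/7710 c=-21/514 d=1546/11565
  seg 4: a=-5 b=7327/7710 c=2987/2570 d=-2987/15420
S(21/2) = -13267/8224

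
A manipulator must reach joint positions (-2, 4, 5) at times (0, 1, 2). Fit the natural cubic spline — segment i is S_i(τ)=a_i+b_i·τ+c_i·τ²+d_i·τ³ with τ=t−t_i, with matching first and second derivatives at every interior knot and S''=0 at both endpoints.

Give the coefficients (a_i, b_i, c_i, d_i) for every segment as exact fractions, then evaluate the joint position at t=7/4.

  seg 0: a=-2 b=29/4 c=0 d=-5/4
  seg 1: a=4 b=7/2 c=-15/4 d=5/4
S(7/4) = 1291/256

Δ: Δ0=6, Δ1=1
row 1: diag=4, rhs=-30; c'=1/4, d'=-15/2
back: M1=-15/2
M: M0=0, M1=-15/2, M2=0
seg 0: a=-2, c=M0/2=0, d=(M1−M0)/(6·1)=-5/4, b=Δ0−h0·(2M0+M1)/6=29/4
seg 1: a=4, c=M1/2=-15/4, d=(M2−M1)/(6·1)=5/4, b=Δ1−h1·(2M1+M2)/6=7/2
t_q=7/4 → seg 1, τ=3/4; S=4+7/2·τ+-15/4·τ²+5/4·τ³=1291/256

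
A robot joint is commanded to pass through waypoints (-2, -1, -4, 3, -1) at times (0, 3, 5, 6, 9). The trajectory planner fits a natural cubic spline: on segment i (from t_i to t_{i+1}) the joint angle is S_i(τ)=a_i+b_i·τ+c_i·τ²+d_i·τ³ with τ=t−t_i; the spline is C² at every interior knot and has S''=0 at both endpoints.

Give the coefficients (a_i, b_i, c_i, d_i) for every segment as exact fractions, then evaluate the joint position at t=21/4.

Δ: Δ0=1/3, Δ1=-3/2, Δ2=7, Δ3=-4/3
row 1: diag=10, rhs=-11; c'=1/5, d'=-11/10
row 2: denom=6−2·1/5=28/5; d'=(51−2·-11/10)/(28/5)=19/2
row 3: denom=8−1·5/28=219/28; d'=(-50−1·19/2)/(219/28)=-1666/219
back: M3=-1666/219
back: M2=19/2−5/28·-1666/219=2378/219
back: M1=-11/10−1/5·2378/219=-1433/438
M: M0=0, M1=-1433/438, M2=2378/219, M3=-1666/219, M4=0
seg 0: a=-2, c=M0/2=0, d=(M1−M0)/(6·3)=-1433/7884, b=Δ0−h0·(2M0+M1)/6=575/292
seg 1: a=-1, c=M1/2=-1433/876, d=(M2−M1)/(6·2)=2063/1752, b=Δ1−h1·(2M1+M2)/6=-429/146
seg 2: a=-4, c=M2/2=1189/219, d=(M3−M2)/(6·1)=-674/219, b=Δ2−h2·(2M2+M3)/6=1018/219
seg 3: a=3, c=M3/2=-833/219, d=(M4−M3)/(6·3)=833/1971, b=Δ3−h3·(2M3+M4)/6=458/73
t_q=21/4 → seg 2, τ=1/4; S=-4+1018/219·τ+1189/219·τ²+-674/219·τ³=-5949/2336

  seg 0: a=-2 b=575/292 c=0 d=-1433/7884
  seg 1: a=-1 b=-429/146 c=-1433/876 d=2063/1752
  seg 2: a=-4 b=1018/219 c=1189/219 d=-674/219
  seg 3: a=3 b=458/73 c=-833/219 d=833/1971
S(21/4) = -5949/2336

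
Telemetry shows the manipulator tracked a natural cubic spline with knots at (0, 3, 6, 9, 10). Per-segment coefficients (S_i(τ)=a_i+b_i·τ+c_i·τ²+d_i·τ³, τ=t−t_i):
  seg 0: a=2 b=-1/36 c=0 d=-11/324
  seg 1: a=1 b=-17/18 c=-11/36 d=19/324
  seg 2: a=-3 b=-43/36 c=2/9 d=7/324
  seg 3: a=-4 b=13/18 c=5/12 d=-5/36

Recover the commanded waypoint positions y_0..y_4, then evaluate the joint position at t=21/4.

y_0=2 y_1=1 y_2=-3 y_3=-4 y_4=-3
S(21/4) = -513/256

y_0 = S_0(0) = a_0 = 2
y_1 = S_1(0) = a_1 = 1
y_2 = S_2(0) = a_2 = -3
y_3 = S_3(0) = a_3 = -4
y_4 = S_3(1) = -3
t_q=21/4 is in segment 1 (τ=9/4); S_1(τ)=-513/256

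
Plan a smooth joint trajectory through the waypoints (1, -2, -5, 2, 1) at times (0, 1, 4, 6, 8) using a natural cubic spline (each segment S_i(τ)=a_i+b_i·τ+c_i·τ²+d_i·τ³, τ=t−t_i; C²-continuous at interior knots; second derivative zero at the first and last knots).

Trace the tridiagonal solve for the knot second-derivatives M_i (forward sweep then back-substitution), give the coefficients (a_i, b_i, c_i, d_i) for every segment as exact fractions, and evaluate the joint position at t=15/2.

Δ: Δ0=-3, Δ1=-1, Δ2=7/2, Δ3=-1/2
row 1: diag=8, rhs=12; c'=3/8, d'=3/2
row 2: denom=10−3·3/8=71/8; d'=(27−3·3/2)/(71/8)=180/71
row 3: denom=8−2·16/71=536/71; d'=(-24−2·180/71)/(536/71)=-258/67
back: M3=-258/67
back: M2=180/71−16/71·-258/67=228/67
back: M1=3/2−3/8·228/67=15/67
M: M0=0, M1=15/67, M2=228/67, M3=-258/67, M4=0
seg 0: a=1, c=M0/2=0, d=(M1−M0)/(6·1)=5/134, b=Δ0−h0·(2M0+M1)/6=-407/134
seg 1: a=-2, c=M1/2=15/134, d=(M2−M1)/(6·3)=71/402, b=Δ1−h1·(2M1+M2)/6=-196/67
seg 2: a=-5, c=M2/2=114/67, d=(M3−M2)/(6·2)=-81/134, b=Δ2−h2·(2M2+M3)/6=337/134
seg 3: a=2, c=M3/2=-129/67, d=(M4−M3)/(6·2)=43/134, b=Δ3−h3·(2M3+M4)/6=277/134
t_q=15/2 → seg 3, τ=3/2; S=2+277/134·τ+-129/67·τ²+43/134·τ³=1985/1072

  seg 0: a=1 b=-407/134 c=0 d=5/134
  seg 1: a=-2 b=-196/67 c=15/134 d=71/402
  seg 2: a=-5 b=337/134 c=114/67 d=-81/134
  seg 3: a=2 b=277/134 c=-129/67 d=43/134
S(15/2) = 1985/1072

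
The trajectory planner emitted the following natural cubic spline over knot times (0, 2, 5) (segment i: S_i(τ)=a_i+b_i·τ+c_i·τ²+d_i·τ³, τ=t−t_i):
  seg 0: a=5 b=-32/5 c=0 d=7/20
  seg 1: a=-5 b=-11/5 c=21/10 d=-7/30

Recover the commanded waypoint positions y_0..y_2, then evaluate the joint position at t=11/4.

y_0=5 y_1=-5 y_2=1
S(11/4) = -3563/640

y_0 = S_0(0) = a_0 = 5
y_1 = S_1(0) = a_1 = -5
y_2 = S_1(3) = 1
t_q=11/4 is in segment 1 (τ=3/4); S_1(τ)=-3563/640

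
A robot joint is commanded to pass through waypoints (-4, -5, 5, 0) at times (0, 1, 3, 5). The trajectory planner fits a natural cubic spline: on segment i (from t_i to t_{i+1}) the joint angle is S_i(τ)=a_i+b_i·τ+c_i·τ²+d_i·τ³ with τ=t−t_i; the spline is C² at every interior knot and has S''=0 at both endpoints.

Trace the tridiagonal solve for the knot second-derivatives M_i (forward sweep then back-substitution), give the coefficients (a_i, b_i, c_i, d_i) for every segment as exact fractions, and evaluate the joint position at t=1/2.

Δ: Δ0=-1, Δ1=5, Δ2=-5/2
row 1: diag=6, rhs=36; c'=1/3, d'=6
row 2: denom=8−2·1/3=22/3; d'=(-45−2·6)/(22/3)=-171/22
back: M2=-171/22
back: M1=6−1/3·-171/22=189/22
M: M0=0, M1=189/22, M2=-171/22, M3=0
seg 0: a=-4, c=M0/2=0, d=(M1−M0)/(6·1)=63/44, b=Δ0−h0·(2M0+M1)/6=-107/44
seg 1: a=-5, c=M1/2=189/44, d=(M2−M1)/(6·2)=-15/11, b=Δ1−h1·(2M1+M2)/6=41/22
seg 2: a=5, c=M2/2=-171/44, d=(M3−M2)/(6·2)=57/88, b=Δ2−h2·(2M2+M3)/6=59/22
t_q=1/2 → seg 0, τ=1/2; S=-4+-107/44·τ+0·τ²+63/44·τ³=-1773/352

  seg 0: a=-4 b=-107/44 c=0 d=63/44
  seg 1: a=-5 b=41/22 c=189/44 d=-15/11
  seg 2: a=5 b=59/22 c=-171/44 d=57/88
S(1/2) = -1773/352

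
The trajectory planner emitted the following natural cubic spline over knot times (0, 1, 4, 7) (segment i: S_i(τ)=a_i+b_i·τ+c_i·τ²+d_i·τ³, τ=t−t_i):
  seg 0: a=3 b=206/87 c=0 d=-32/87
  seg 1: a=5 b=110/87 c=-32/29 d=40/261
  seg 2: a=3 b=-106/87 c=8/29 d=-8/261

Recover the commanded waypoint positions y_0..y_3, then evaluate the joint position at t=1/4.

y_0 = S_0(0) = a_0 = 3
y_1 = S_1(0) = a_1 = 5
y_2 = S_2(0) = a_2 = 3
y_3 = S_2(3) = 1
t_q=1/4 is in segment 0 (τ=1/4); S_0(τ)=104/29

y_0=3 y_1=5 y_2=3 y_3=1
S(1/4) = 104/29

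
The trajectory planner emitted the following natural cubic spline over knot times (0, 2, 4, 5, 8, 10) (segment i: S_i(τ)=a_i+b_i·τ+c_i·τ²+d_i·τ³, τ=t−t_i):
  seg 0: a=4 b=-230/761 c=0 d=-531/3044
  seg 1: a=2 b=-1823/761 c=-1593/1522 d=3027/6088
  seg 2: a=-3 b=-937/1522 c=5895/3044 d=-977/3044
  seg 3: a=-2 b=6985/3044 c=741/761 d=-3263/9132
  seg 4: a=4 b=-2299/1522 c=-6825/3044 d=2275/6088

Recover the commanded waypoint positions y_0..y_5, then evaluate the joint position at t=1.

y_0 = S_0(0) = a_0 = 4
y_1 = S_1(0) = a_1 = 2
y_2 = S_2(0) = a_2 = -3
y_3 = S_3(0) = a_3 = -2
y_4 = S_4(0) = a_4 = 4
y_5 = S_4(2) = -5
t_q=1 is in segment 0 (τ=1); S_0(τ)=10725/3044

y_0=4 y_1=2 y_2=-3 y_3=-2 y_4=4 y_5=-5
S(1) = 10725/3044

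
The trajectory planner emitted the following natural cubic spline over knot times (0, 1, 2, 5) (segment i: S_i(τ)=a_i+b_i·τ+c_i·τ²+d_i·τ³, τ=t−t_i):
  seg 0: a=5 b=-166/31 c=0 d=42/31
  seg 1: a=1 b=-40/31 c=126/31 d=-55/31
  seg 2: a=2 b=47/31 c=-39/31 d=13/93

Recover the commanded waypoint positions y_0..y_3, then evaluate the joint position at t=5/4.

y_0=5 y_1=1 y_2=2 y_3=-1
S(5/4) = 1793/1984

y_0 = S_0(0) = a_0 = 5
y_1 = S_1(0) = a_1 = 1
y_2 = S_2(0) = a_2 = 2
y_3 = S_2(3) = -1
t_q=5/4 is in segment 1 (τ=1/4); S_1(τ)=1793/1984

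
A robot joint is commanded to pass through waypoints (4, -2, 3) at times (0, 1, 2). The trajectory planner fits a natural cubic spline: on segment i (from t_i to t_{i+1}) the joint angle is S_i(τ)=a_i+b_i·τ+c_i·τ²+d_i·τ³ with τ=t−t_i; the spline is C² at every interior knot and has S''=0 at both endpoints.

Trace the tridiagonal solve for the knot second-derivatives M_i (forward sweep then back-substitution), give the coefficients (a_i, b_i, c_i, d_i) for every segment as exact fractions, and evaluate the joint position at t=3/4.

  seg 0: a=4 b=-35/4 c=0 d=11/4
  seg 1: a=-2 b=-1/2 c=33/4 d=-11/4
S(3/4) = -359/256

Δ: Δ0=-6, Δ1=5
row 1: diag=4, rhs=66; c'=1/4, d'=33/2
back: M1=33/2
M: M0=0, M1=33/2, M2=0
seg 0: a=4, c=M0/2=0, d=(M1−M0)/(6·1)=11/4, b=Δ0−h0·(2M0+M1)/6=-35/4
seg 1: a=-2, c=M1/2=33/4, d=(M2−M1)/(6·1)=-11/4, b=Δ1−h1·(2M1+M2)/6=-1/2
t_q=3/4 → seg 0, τ=3/4; S=4+-35/4·τ+0·τ²+11/4·τ³=-359/256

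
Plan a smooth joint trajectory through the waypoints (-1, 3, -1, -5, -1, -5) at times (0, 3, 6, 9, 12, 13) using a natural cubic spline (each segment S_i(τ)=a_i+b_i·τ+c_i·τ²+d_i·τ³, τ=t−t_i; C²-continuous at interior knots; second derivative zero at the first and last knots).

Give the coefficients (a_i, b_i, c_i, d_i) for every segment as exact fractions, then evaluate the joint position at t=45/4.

Δ: Δ0=4/3, Δ1=-4/3, Δ2=-4/3, Δ3=4/3, Δ4=-4
row 1: diag=12, rhs=-16; c'=1/4, d'=-4/3
row 2: denom=12−3·1/4=45/4; d'=(0−3·-4/3)/(45/4)=16/45
row 3: denom=12−3·4/15=56/5; d'=(16−3·16/45)/(56/5)=4/3
row 4: denom=8−3·15/56=403/56; d'=(-32−3·4/3)/(403/56)=-2016/403
back: M4=-2016/403
back: M3=4/3−15/56·-2016/403=3232/1209
back: M2=16/45−4/15·3232/1209=-144/403
back: M1=-4/3−1/4·-144/403=-1504/1209
M: M0=0, M1=-1504/1209, M2=-144/403, M3=3232/1209, M4=-2016/403, M5=0
seg 0: a=-1, c=M0/2=0, d=(M1−M0)/(6·3)=-752/10881, b=Δ0−h0·(2M0+M1)/6=788/403
seg 1: a=3, c=M1/2=-752/1209, d=(M2−M1)/(6·3)=536/10881, b=Δ1−h1·(2M1+M2)/6=36/403
seg 2: a=-1, c=M2/2=-72/403, d=(M3−M2)/(6·3)=1832/10881, b=Δ2−h2·(2M2+M3)/6=-932/403
seg 3: a=-5, c=M3/2=1616/1209, d=(M4−M3)/(6·3)=-4640/10881, b=Δ3−h3·(2M3+M4)/6=36/31
seg 4: a=-1, c=M4/2=-1008/403, d=(M5−M4)/(6·1)=336/403, b=Δ4−h4·(2M4+M5)/6=-940/403
t_q=45/4 → seg 3, τ=9/4; S=-5+36/31·τ+1616/1209·τ²+-4640/10881·τ³=-385/806

  seg 0: a=-1 b=788/403 c=0 d=-752/10881
  seg 1: a=3 b=36/403 c=-752/1209 d=536/10881
  seg 2: a=-1 b=-932/403 c=-72/403 d=1832/10881
  seg 3: a=-5 b=36/31 c=1616/1209 d=-4640/10881
  seg 4: a=-1 b=-940/403 c=-1008/403 d=336/403
S(45/4) = -385/806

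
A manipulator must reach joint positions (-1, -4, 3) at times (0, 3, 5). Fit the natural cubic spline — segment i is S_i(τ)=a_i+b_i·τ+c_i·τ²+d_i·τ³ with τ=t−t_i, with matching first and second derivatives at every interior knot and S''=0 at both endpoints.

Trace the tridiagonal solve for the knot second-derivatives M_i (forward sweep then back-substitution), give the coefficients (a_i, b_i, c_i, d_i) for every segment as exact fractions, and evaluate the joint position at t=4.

Δ: Δ0=-1, Δ1=7/2
row 1: diag=10, rhs=27; c'=1/5, d'=27/10
back: M1=27/10
M: M0=0, M1=27/10, M2=0
seg 0: a=-1, c=M0/2=0, d=(M1−M0)/(6·3)=3/20, b=Δ0−h0·(2M0+M1)/6=-47/20
seg 1: a=-4, c=M1/2=27/20, d=(M2−M1)/(6·2)=-9/40, b=Δ1−h1·(2M1+M2)/6=17/10
t_q=4 → seg 1, τ=1; S=-4+17/10·τ+27/20·τ²+-9/40·τ³=-47/40

  seg 0: a=-1 b=-47/20 c=0 d=3/20
  seg 1: a=-4 b=17/10 c=27/20 d=-9/40
S(4) = -47/40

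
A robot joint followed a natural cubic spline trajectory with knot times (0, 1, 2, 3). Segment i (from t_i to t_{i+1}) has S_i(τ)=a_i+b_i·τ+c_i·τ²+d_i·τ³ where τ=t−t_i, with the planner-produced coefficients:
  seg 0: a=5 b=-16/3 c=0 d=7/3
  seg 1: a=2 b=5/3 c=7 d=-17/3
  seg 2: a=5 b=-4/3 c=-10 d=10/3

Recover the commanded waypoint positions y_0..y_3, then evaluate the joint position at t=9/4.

y_0 = S_0(0) = a_0 = 5
y_1 = S_1(0) = a_1 = 2
y_2 = S_2(0) = a_2 = 5
y_3 = S_2(1) = -3
t_q=9/4 is in segment 2 (τ=1/4); S_2(τ)=131/32

y_0=5 y_1=2 y_2=5 y_3=-3
S(9/4) = 131/32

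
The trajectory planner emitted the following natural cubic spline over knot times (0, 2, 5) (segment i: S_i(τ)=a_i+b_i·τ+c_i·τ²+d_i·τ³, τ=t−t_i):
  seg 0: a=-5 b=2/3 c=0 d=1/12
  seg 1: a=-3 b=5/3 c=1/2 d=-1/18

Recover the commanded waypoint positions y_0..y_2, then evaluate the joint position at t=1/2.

y_0 = S_0(0) = a_0 = -5
y_1 = S_1(0) = a_1 = -3
y_2 = S_1(3) = 5
t_q=1/2 is in segment 0 (τ=1/2); S_0(τ)=-149/32

y_0=-5 y_1=-3 y_2=5
S(1/2) = -149/32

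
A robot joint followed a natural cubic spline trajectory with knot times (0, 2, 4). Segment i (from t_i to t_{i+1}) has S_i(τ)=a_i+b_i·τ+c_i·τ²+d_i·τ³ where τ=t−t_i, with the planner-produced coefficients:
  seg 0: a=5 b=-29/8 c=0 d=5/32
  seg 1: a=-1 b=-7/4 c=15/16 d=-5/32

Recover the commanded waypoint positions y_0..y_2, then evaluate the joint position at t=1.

y_0=5 y_1=-1 y_2=-2
S(1) = 49/32

y_0 = S_0(0) = a_0 = 5
y_1 = S_1(0) = a_1 = -1
y_2 = S_1(2) = -2
t_q=1 is in segment 0 (τ=1); S_0(τ)=49/32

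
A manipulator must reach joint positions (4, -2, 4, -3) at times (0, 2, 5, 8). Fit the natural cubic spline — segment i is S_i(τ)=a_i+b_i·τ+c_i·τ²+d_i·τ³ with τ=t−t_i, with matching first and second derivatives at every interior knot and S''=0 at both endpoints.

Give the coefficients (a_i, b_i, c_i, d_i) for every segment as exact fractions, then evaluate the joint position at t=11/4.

  seg 0: a=4 b=-479/111 c=0 d=73/222
  seg 1: a=-2 b=-41/111 c=73/37 d=-394/999
  seg 2: a=4 b=91/111 c=-175/111 d=175/999
S(11/4) = -1579/1184

Δ: Δ0=-3, Δ1=2, Δ2=-7/3
row 1: diag=10, rhs=30; c'=3/10, d'=3
row 2: denom=12−3·3/10=111/10; d'=(-26−3·3)/(111/10)=-350/111
back: M2=-350/111
back: M1=3−3/10·-350/111=146/37
M: M0=0, M1=146/37, M2=-350/111, M3=0
seg 0: a=4, c=M0/2=0, d=(M1−M0)/(6·2)=73/222, b=Δ0−h0·(2M0+M1)/6=-479/111
seg 1: a=-2, c=M1/2=73/37, d=(M2−M1)/(6·3)=-394/999, b=Δ1−h1·(2M1+M2)/6=-41/111
seg 2: a=4, c=M2/2=-175/111, d=(M3−M2)/(6·3)=175/999, b=Δ2−h2·(2M2+M3)/6=91/111
t_q=11/4 → seg 1, τ=3/4; S=-2+-41/111·τ+73/37·τ²+-394/999·τ³=-1579/1184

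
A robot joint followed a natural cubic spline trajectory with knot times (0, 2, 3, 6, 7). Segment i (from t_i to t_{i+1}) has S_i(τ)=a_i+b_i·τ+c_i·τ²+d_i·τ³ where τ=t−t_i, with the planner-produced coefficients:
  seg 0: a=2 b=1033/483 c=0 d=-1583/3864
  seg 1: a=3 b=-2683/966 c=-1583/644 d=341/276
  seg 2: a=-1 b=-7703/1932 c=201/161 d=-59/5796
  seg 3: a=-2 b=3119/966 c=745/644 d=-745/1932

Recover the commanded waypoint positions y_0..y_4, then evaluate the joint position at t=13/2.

y_0 = S_0(0) = a_0 = 2
y_1 = S_1(0) = a_1 = 3
y_2 = S_2(0) = a_2 = -1
y_3 = S_3(0) = a_3 = -2
y_4 = S_3(1) = 2
t_q=13/2 is in segment 3 (τ=1/2); S_3(τ)=-745/5152

y_0=2 y_1=3 y_2=-1 y_3=-2 y_4=2
S(13/2) = -745/5152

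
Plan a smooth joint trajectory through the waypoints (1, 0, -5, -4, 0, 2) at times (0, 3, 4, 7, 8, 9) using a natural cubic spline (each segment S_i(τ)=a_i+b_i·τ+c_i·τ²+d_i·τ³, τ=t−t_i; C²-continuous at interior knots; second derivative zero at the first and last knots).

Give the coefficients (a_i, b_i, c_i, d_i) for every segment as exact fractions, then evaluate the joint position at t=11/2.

Δ: Δ0=-1/3, Δ1=-5, Δ2=1/3, Δ3=4, Δ4=2
row 1: diag=8, rhs=-28; c'=1/8, d'=-7/2
row 2: denom=8−1·1/8=63/8; d'=(32−1·-7/2)/(63/8)=284/63
row 3: denom=8−3·8/21=48/7; d'=(22−3·284/63)/(48/7)=89/72
row 4: denom=4−1·7/48=185/48; d'=(-12−1·89/72)/(185/48)=-1906/555
back: M4=-1906/555
back: M3=89/72−7/48·-1906/555=964/555
back: M2=284/63−8/21·964/555=6404/1665
back: M1=-7/2−1/8·6404/1665=-6628/1665
M: M0=0, M1=-6628/1665, M2=6404/1665, M3=964/555, M4=-1906/555, M5=0
seg 0: a=1, c=M0/2=0, d=(M1−M0)/(6·3)=-3314/14985, b=Δ0−h0·(2M0+M1)/6=2759/1665
seg 1: a=0, c=M1/2=-3314/1665, d=(M2−M1)/(6·1)=724/555, b=Δ1−h1·(2M1+M2)/6=-7183/1665
seg 2: a=-5, c=M2/2=3202/1665, d=(M3−M2)/(6·3)=-1756/14985, b=Δ2−h2·(2M2+M3)/6=-1459/333
seg 3: a=-4, c=M3/2=482/555, d=(M4−M3)/(6·1)=-287/333, b=Δ3−h3·(2M3+M4)/6=6649/1665
seg 4: a=0, c=M4/2=-953/555, d=(M5−M4)/(6·1)=953/1665, b=Δ4−h4·(2M4+M5)/6=5236/1665
t_q=11/2 → seg 2, τ=3/2; S=-5+-1459/333·τ+3202/1665·τ²+-1756/14985·τ³=-2827/370

  seg 0: a=1 b=2759/1665 c=0 d=-3314/14985
  seg 1: a=0 b=-7183/1665 c=-3314/1665 d=724/555
  seg 2: a=-5 b=-1459/333 c=3202/1665 d=-1756/14985
  seg 3: a=-4 b=6649/1665 c=482/555 d=-287/333
  seg 4: a=0 b=5236/1665 c=-953/555 d=953/1665
S(11/2) = -2827/370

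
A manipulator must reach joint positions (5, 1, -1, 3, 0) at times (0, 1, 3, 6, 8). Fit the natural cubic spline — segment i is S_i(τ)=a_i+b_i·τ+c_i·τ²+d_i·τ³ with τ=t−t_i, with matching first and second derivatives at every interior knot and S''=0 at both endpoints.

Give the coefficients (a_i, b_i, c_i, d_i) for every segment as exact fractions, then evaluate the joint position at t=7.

Δ: Δ0=-4, Δ1=-1, Δ2=4/3, Δ3=-3/2
row 1: diag=6, rhs=18; c'=1/3, d'=3
row 2: denom=10−2·1/3=28/3; d'=(14−2·3)/(28/3)=6/7
row 3: denom=10−3·9/28=253/28; d'=(-17−3·6/7)/(253/28)=-548/253
back: M3=-548/253
back: M2=6/7−9/28·-548/253=393/253
back: M1=3−1/3·393/253=628/253
M: M0=0, M1=628/253, M2=393/253, M3=-548/253, M4=0
seg 0: a=5, c=M0/2=0, d=(M1−M0)/(6·1)=314/759, b=Δ0−h0·(2M0+M1)/6=-3350/759
seg 1: a=1, c=M1/2=314/253, d=(M2−M1)/(6·2)=-235/3036, b=Δ1−h1·(2M1+M2)/6=-2408/759
seg 2: a=-1, c=M2/2=393/506, d=(M3−M2)/(6·3)=-941/4554, b=Δ2−h2·(2M2+M3)/6=655/759
seg 3: a=3, c=M3/2=-274/253, d=(M4−M3)/(6·2)=137/759, b=Δ3−h3·(2M3+M4)/6=-85/1518
t_q=7 → seg 3, τ=1; S=3+-85/1518·τ+-274/253·τ²+137/759·τ³=1033/506

  seg 0: a=5 b=-3350/759 c=0 d=314/759
  seg 1: a=1 b=-2408/759 c=314/253 d=-235/3036
  seg 2: a=-1 b=655/759 c=393/506 d=-941/4554
  seg 3: a=3 b=-85/1518 c=-274/253 d=137/759
S(7) = 1033/506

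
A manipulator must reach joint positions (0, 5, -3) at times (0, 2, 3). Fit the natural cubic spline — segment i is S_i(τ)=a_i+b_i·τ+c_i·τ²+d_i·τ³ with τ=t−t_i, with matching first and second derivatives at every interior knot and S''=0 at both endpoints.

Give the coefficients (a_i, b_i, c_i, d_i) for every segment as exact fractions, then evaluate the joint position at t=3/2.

Δ: Δ0=5/2, Δ1=-8
row 1: diag=6, rhs=-63; c'=1/6, d'=-21/2
back: M1=-21/2
M: M0=0, M1=-21/2, M2=0
seg 0: a=0, c=M0/2=0, d=(M1−M0)/(6·2)=-7/8, b=Δ0−h0·(2M0+M1)/6=6
seg 1: a=5, c=M1/2=-21/4, d=(M2−M1)/(6·1)=7/4, b=Δ1−h1·(2M1+M2)/6=-9/2
t_q=3/2 → seg 0, τ=3/2; S=0+6·τ+0·τ²+-7/8·τ³=387/64

  seg 0: a=0 b=6 c=0 d=-7/8
  seg 1: a=5 b=-9/2 c=-21/4 d=7/4
S(3/2) = 387/64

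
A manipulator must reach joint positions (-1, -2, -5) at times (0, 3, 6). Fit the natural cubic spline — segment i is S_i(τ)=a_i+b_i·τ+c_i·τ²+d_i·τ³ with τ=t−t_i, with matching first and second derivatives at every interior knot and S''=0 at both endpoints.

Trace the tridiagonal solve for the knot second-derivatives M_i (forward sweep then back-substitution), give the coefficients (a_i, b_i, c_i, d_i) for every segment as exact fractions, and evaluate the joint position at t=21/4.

Δ: Δ0=-1/3, Δ1=-1
row 1: diag=12, rhs=-4; c'=1/4, d'=-1/3
back: M1=-1/3
M: M0=0, M1=-1/3, M2=0
seg 0: a=-1, c=M0/2=0, d=(M1−M0)/(6·3)=-1/54, b=Δ0−h0·(2M0+M1)/6=-1/6
seg 1: a=-2, c=M1/2=-1/6, d=(M2−M1)/(6·3)=1/54, b=Δ1−h1·(2M1+M2)/6=-2/3
t_q=21/4 → seg 1, τ=9/4; S=-2+-2/3·τ+-1/6·τ²+1/54·τ³=-529/128

  seg 0: a=-1 b=-1/6 c=0 d=-1/54
  seg 1: a=-2 b=-2/3 c=-1/6 d=1/54
S(21/4) = -529/128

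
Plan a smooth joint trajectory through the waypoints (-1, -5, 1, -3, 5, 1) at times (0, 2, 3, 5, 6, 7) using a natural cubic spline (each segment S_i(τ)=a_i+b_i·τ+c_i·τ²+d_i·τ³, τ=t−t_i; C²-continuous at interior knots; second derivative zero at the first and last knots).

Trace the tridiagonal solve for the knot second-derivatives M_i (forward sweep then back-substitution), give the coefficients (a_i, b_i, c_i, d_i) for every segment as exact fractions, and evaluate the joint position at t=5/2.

  seg 0: a=-1 b=-3946/709 c=0 d=632/709
  seg 1: a=-5 b=3638/709 c=3792/709 d=-3176/709
  seg 2: a=1 b=1694/709 c=-5736/709 d=2090/709
  seg 3: a=-3 b=3830/709 c=6804/709 d=-4962/709
  seg 4: a=5 b=2552/709 c=-8082/709 d=2694/709
S(5/2) = -1175/709

Δ: Δ0=-2, Δ1=6, Δ2=-2, Δ3=8, Δ4=-4
row 1: diag=6, rhs=48; c'=1/6, d'=8
row 2: denom=6−1·1/6=35/6; d'=(-48−1·8)/(35/6)=-48/5
row 3: denom=6−2·12/35=186/35; d'=(60−2·-48/5)/(186/35)=462/31
row 4: denom=4−1·35/186=709/186; d'=(-72−1·462/31)/(709/186)=-16164/709
back: M4=-16164/709
back: M3=462/31−35/186·-16164/709=13608/709
back: M2=-48/5−12/35·13608/709=-11472/709
back: M1=8−1/6·-11472/709=7584/709
M: M0=0, M1=7584/709, M2=-11472/709, M3=13608/709, M4=-16164/709, M5=0
seg 0: a=-1, c=M0/2=0, d=(M1−M0)/(6·2)=632/709, b=Δ0−h0·(2M0+M1)/6=-3946/709
seg 1: a=-5, c=M1/2=3792/709, d=(M2−M1)/(6·1)=-3176/709, b=Δ1−h1·(2M1+M2)/6=3638/709
seg 2: a=1, c=M2/2=-5736/709, d=(M3−M2)/(6·2)=2090/709, b=Δ2−h2·(2M2+M3)/6=1694/709
seg 3: a=-3, c=M3/2=6804/709, d=(M4−M3)/(6·1)=-4962/709, b=Δ3−h3·(2M3+M4)/6=3830/709
seg 4: a=5, c=M4/2=-8082/709, d=(M5−M4)/(6·1)=2694/709, b=Δ4−h4·(2M4+M5)/6=2552/709
t_q=5/2 → seg 1, τ=1/2; S=-5+3638/709·τ+3792/709·τ²+-3176/709·τ³=-1175/709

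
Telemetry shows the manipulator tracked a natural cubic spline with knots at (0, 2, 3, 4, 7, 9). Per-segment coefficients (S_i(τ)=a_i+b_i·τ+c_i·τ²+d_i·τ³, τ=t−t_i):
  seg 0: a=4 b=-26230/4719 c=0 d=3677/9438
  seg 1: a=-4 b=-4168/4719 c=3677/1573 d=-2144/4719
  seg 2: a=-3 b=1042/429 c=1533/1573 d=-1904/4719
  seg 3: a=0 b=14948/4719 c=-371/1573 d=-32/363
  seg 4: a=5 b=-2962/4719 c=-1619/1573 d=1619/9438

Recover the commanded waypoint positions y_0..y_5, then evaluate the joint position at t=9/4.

y_0 = S_0(0) = a_0 = 4
y_1 = S_1(0) = a_1 = -4
y_2 = S_2(0) = a_2 = -3
y_3 = S_3(0) = a_3 = 0
y_4 = S_4(0) = a_4 = 5
y_5 = S_4(2) = 1
t_q=9/4 is in segment 1 (τ=1/4); S_1(τ)=-102731/25168

y_0=4 y_1=-4 y_2=-3 y_3=0 y_4=5 y_5=1
S(9/4) = -102731/25168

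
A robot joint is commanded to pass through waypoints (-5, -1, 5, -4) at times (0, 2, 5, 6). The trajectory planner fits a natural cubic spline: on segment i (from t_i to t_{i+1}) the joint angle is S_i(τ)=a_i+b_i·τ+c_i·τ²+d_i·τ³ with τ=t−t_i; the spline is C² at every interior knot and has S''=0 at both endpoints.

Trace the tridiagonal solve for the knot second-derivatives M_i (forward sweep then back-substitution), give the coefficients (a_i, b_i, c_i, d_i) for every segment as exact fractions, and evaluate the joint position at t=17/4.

Δ: Δ0=2, Δ1=2, Δ2=-9
row 1: diag=10, rhs=0; c'=3/10, d'=0
row 2: denom=8−3·3/10=71/10; d'=(-66−3·0)/(71/10)=-660/71
back: M2=-660/71
back: M1=0−3/10·-660/71=198/71
M: M0=0, M1=198/71, M2=-660/71, M3=0
seg 0: a=-5, c=M0/2=0, d=(M1−M0)/(6·2)=33/142, b=Δ0−h0·(2M0+M1)/6=76/71
seg 1: a=-1, c=M1/2=99/71, d=(M2−M1)/(6·3)=-143/213, b=Δ1−h1·(2M1+M2)/6=274/71
seg 2: a=5, c=M2/2=-330/71, d=(M3−M2)/(6·1)=110/71, b=Δ2−h2·(2M2+M3)/6=-419/71
t_q=17/4 → seg 1, τ=9/4; S=-1+274/71·τ+99/71·τ²+-143/213·τ³=32239/4544

  seg 0: a=-5 b=76/71 c=0 d=33/142
  seg 1: a=-1 b=274/71 c=99/71 d=-143/213
  seg 2: a=5 b=-419/71 c=-330/71 d=110/71
S(17/4) = 32239/4544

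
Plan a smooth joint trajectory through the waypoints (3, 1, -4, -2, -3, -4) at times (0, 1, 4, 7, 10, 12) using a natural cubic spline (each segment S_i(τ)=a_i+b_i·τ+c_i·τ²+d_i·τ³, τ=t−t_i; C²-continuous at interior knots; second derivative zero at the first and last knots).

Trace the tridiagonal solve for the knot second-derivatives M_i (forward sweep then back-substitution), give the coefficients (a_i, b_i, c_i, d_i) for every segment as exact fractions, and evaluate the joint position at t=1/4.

  seg 0: a=3 b=-11617/5958 c=0 d=-299/5958
  seg 1: a=1 b=-6257/2979 c=-299/1986 d=5275/53622
  seg 2: a=-4 b=-2071/5958 c=2189/2979 d=-7091/53622
  seg 3: a=-2 b=1462/2979 c=-2713/5958 d=3229/53622
  seg 4: a=-3 b=-3667/5958 c=86/993 d=-43/2979
S(1/4) = 319255/127104

Δ: Δ0=-2, Δ1=-5/3, Δ2=2/3, Δ3=-1/3, Δ4=-1/2
row 1: diag=8, rhs=2; c'=3/8, d'=1/4
row 2: denom=12−3·3/8=87/8; d'=(14−3·1/4)/(87/8)=106/87
row 3: denom=12−3·8/29=324/29; d'=(-6−3·106/87)/(324/29)=-70/81
row 4: denom=10−3·29/108=331/36; d'=(-1−3·-70/81)/(331/36)=172/993
back: M4=172/993
back: M3=-70/81−29/108·172/993=-2713/2979
back: M2=106/87−8/29·-2713/2979=4378/2979
back: M1=1/4−3/8·4378/2979=-299/993
M: M0=0, M1=-299/993, M2=4378/2979, M3=-2713/2979, M4=172/993, M5=0
seg 0: a=3, c=M0/2=0, d=(M1−M0)/(6·1)=-299/5958, b=Δ0−h0·(2M0+M1)/6=-11617/5958
seg 1: a=1, c=M1/2=-299/1986, d=(M2−M1)/(6·3)=5275/53622, b=Δ1−h1·(2M1+M2)/6=-6257/2979
seg 2: a=-4, c=M2/2=2189/2979, d=(M3−M2)/(6·3)=-7091/53622, b=Δ2−h2·(2M2+M3)/6=-2071/5958
seg 3: a=-2, c=M3/2=-2713/5958, d=(M4−M3)/(6·3)=3229/53622, b=Δ3−h3·(2M3+M4)/6=1462/2979
seg 4: a=-3, c=M4/2=86/993, d=(M5−M4)/(6·2)=-43/2979, b=Δ4−h4·(2M4+M5)/6=-3667/5958
t_q=1/4 → seg 0, τ=1/4; S=3+-11617/5958·τ+0·τ²+-299/5958·τ³=319255/127104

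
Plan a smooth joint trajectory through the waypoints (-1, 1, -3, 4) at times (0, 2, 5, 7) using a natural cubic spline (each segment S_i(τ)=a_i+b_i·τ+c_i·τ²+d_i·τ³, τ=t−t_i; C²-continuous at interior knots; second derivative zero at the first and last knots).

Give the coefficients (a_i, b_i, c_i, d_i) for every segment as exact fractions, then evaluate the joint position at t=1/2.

Δ: Δ0=1, Δ1=-4/3, Δ2=7/2
row 1: diag=10, rhs=-14; c'=3/10, d'=-7/5
row 2: denom=10−3·3/10=91/10; d'=(29−3·-7/5)/(91/10)=332/91
back: M2=332/91
back: M1=-7/5−3/10·332/91=-227/91
M: M0=0, M1=-227/91, M2=332/91, M3=0
seg 0: a=-1, c=M0/2=0, d=(M1−M0)/(6·2)=-227/1092, b=Δ0−h0·(2M0+M1)/6=500/273
seg 1: a=1, c=M1/2=-227/182, d=(M2−M1)/(6·3)=43/126, b=Δ1−h1·(2M1+M2)/6=-181/273
seg 2: a=-3, c=M2/2=166/91, d=(M3−M2)/(6·2)=-83/273, b=Δ2−h2·(2M2+M3)/6=583/546
t_q=1/2 → seg 0, τ=1/2; S=-1+500/273·τ+0·τ²+-227/1092·τ³=-321/2912

  seg 0: a=-1 b=500/273 c=0 d=-227/1092
  seg 1: a=1 b=-181/273 c=-227/182 d=43/126
  seg 2: a=-3 b=583/546 c=166/91 d=-83/273
S(1/2) = -321/2912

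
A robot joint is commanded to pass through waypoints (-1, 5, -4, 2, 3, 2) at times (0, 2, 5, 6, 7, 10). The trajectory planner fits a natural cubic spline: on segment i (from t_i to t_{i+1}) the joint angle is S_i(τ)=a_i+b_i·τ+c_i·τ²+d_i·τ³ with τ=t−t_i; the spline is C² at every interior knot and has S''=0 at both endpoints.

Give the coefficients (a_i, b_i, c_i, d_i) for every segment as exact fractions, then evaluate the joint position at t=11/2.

  seg 0: a=-1 b=11149/2121 c=0 d=-2393/4242
  seg 1: a=5 b=-3209/2121 c=-2393/707 d=18383/19089
  seg 2: a=-4 b=8866/2121 c=11204/2121 d=-2448/707
  seg 3: a=2 b=9242/2121 c=-10828/2121 d=3707/2121
  seg 4: a=3 b=-431/707 c=293/2121 d=-293/19089
S(11/2) = -2168/2121

Δ: Δ0=3, Δ1=-3, Δ2=6, Δ3=1, Δ4=-1/3
row 1: diag=10, rhs=-36; c'=3/10, d'=-18/5
row 2: denom=8−3·3/10=71/10; d'=(54−3·-18/5)/(71/10)=648/71
row 3: denom=4−1·10/71=274/71; d'=(-30−1·648/71)/(274/71)=-1389/137
row 4: denom=8−1·71/274=2121/274; d'=(-8−1·-1389/137)/(2121/274)=586/2121
back: M4=586/2121
back: M3=-1389/137−71/274·586/2121=-21656/2121
back: M2=648/71−10/71·-21656/2121=22408/2121
back: M1=-18/5−3/10·22408/2121=-4786/707
M: M0=0, M1=-4786/707, M2=22408/2121, M3=-21656/2121, M4=586/2121, M5=0
seg 0: a=-1, c=M0/2=0, d=(M1−M0)/(6·2)=-2393/4242, b=Δ0−h0·(2M0+M1)/6=11149/2121
seg 1: a=5, c=M1/2=-2393/707, d=(M2−M1)/(6·3)=18383/19089, b=Δ1−h1·(2M1+M2)/6=-3209/2121
seg 2: a=-4, c=M2/2=11204/2121, d=(M3−M2)/(6·1)=-2448/707, b=Δ2−h2·(2M2+M3)/6=8866/2121
seg 3: a=2, c=M3/2=-10828/2121, d=(M4−M3)/(6·1)=3707/2121, b=Δ3−h3·(2M3+M4)/6=9242/2121
seg 4: a=3, c=M4/2=293/2121, d=(M5−M4)/(6·3)=-293/19089, b=Δ4−h4·(2M4+M5)/6=-431/707
t_q=11/2 → seg 2, τ=1/2; S=-4+8866/2121·τ+11204/2121·τ²+-2448/707·τ³=-2168/2121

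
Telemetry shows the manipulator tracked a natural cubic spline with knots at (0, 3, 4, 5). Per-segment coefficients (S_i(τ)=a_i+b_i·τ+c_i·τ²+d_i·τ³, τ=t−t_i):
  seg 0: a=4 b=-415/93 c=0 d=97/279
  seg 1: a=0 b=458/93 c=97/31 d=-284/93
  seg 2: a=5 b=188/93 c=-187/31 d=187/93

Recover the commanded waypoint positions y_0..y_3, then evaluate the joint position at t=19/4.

y_0 = S_0(0) = a_0 = 4
y_1 = S_1(0) = a_1 = 0
y_2 = S_2(0) = a_2 = 5
y_3 = S_2(1) = 3
t_q=19/4 is in segment 2 (τ=3/4); S_2(τ)=7879/1984

y_0=4 y_1=0 y_2=5 y_3=3
S(19/4) = 7879/1984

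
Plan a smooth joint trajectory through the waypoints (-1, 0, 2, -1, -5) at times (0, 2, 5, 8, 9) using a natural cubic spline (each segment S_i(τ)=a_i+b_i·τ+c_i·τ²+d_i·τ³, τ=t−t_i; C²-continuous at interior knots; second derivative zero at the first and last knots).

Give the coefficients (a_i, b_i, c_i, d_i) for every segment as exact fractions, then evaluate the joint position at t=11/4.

  seg 0: a=-1 b=172/399 c=0 d=55/3192
  seg 1: a=0 b=509/798 c=55/532 d=-449/14364
  seg 2: a=2 b=661/1596 c=-71/399 d=-1405/14364
  seg 3: a=-1 b=-2629/798 c=-563/532 d=563/1596
S(11/4) = 17819/34048

Δ: Δ0=1/2, Δ1=2/3, Δ2=-1, Δ3=-4
row 1: diag=10, rhs=1; c'=3/10, d'=1/10
row 2: denom=12−3·3/10=111/10; d'=(-10−3·1/10)/(111/10)=-103/111
row 3: denom=8−3·10/37=266/37; d'=(-18−3·-103/111)/(266/37)=-563/266
back: M3=-563/266
back: M2=-103/111−10/37·-563/266=-142/399
back: M1=1/10−3/10·-142/399=55/266
M: M0=0, M1=55/266, M2=-142/399, M3=-563/266, M4=0
seg 0: a=-1, c=M0/2=0, d=(M1−M0)/(6·2)=55/3192, b=Δ0−h0·(2M0+M1)/6=172/399
seg 1: a=0, c=M1/2=55/532, d=(M2−M1)/(6·3)=-449/14364, b=Δ1−h1·(2M1+M2)/6=509/798
seg 2: a=2, c=M2/2=-71/399, d=(M3−M2)/(6·3)=-1405/14364, b=Δ2−h2·(2M2+M3)/6=661/1596
seg 3: a=-1, c=M3/2=-563/532, d=(M4−M3)/(6·1)=563/1596, b=Δ3−h3·(2M3+M4)/6=-2629/798
t_q=11/4 → seg 1, τ=3/4; S=0+509/798·τ+55/532·τ²+-449/14364·τ³=17819/34048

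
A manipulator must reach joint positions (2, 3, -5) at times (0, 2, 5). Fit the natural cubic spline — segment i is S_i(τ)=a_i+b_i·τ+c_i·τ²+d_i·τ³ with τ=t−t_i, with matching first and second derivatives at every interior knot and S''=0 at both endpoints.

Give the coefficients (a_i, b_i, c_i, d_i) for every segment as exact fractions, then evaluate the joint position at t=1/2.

  seg 0: a=2 b=17/15 c=0 d=-19/120
  seg 1: a=3 b=-23/30 c=-19/20 d=19/180
S(1/2) = 163/64

Δ: Δ0=1/2, Δ1=-8/3
row 1: diag=10, rhs=-19; c'=3/10, d'=-19/10
back: M1=-19/10
M: M0=0, M1=-19/10, M2=0
seg 0: a=2, c=M0/2=0, d=(M1−M0)/(6·2)=-19/120, b=Δ0−h0·(2M0+M1)/6=17/15
seg 1: a=3, c=M1/2=-19/20, d=(M2−M1)/(6·3)=19/180, b=Δ1−h1·(2M1+M2)/6=-23/30
t_q=1/2 → seg 0, τ=1/2; S=2+17/15·τ+0·τ²+-19/120·τ³=163/64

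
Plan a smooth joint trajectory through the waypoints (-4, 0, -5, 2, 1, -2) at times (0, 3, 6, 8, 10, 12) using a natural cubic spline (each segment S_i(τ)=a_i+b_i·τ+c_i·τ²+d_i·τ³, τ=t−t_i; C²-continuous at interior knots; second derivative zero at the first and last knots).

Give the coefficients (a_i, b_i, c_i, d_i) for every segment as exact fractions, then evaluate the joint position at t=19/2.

  seg 0: a=-4 b=8405/3138 c=0 d=-469/3138
  seg 1: a=0 b=-2129/1569 c=-1407/1046 d=433/1046
  seg 2: a=-5 b=5489/3138 c=1245/523 d=-4723/6276
  seg 3: a=2 b=7031/3138 c=-2233/1046 d=2399/6276
  seg 4: a=1 b=-5371/3138 c=83/523 d=-83/3138
S(19/2) = 30923/16736

Δ: Δ0=4/3, Δ1=-5/3, Δ2=7/2, Δ3=-1/2, Δ4=-3/2
row 1: diag=12, rhs=-18; c'=1/4, d'=-3/2
row 2: denom=10−3·1/4=37/4; d'=(31−3·-3/2)/(37/4)=142/37
row 3: denom=8−2·8/37=280/37; d'=(-24−2·142/37)/(280/37)=-293/70
row 4: denom=8−2·37/140=523/70; d'=(-6−2·-293/70)/(523/70)=166/523
back: M4=166/523
back: M3=-293/70−37/140·166/523=-2233/523
back: M2=142/37−8/37·-2233/523=2490/523
back: M1=-3/2−1/4·2490/523=-1407/523
M: M0=0, M1=-1407/523, M2=2490/523, M3=-2233/523, M4=166/523, M5=0
seg 0: a=-4, c=M0/2=0, d=(M1−M0)/(6·3)=-469/3138, b=Δ0−h0·(2M0+M1)/6=8405/3138
seg 1: a=0, c=M1/2=-1407/1046, d=(M2−M1)/(6·3)=433/1046, b=Δ1−h1·(2M1+M2)/6=-2129/1569
seg 2: a=-5, c=M2/2=1245/523, d=(M3−M2)/(6·2)=-4723/6276, b=Δ2−h2·(2M2+M3)/6=5489/3138
seg 3: a=2, c=M3/2=-2233/1046, d=(M4−M3)/(6·2)=2399/6276, b=Δ3−h3·(2M3+M4)/6=7031/3138
seg 4: a=1, c=M4/2=83/523, d=(M5−M4)/(6·2)=-83/3138, b=Δ4−h4·(2M4+M5)/6=-5371/3138
t_q=19/2 → seg 3, τ=3/2; S=2+7031/3138·τ+-2233/1046·τ²+2399/6276·τ³=30923/16736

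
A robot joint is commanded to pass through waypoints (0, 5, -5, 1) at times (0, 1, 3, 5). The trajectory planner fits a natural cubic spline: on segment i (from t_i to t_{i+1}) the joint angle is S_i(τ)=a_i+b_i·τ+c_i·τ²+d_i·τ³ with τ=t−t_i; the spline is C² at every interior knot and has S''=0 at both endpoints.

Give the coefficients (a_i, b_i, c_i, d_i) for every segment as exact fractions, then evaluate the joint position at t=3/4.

Δ: Δ0=5, Δ1=-5, Δ2=3
row 1: diag=6, rhs=-60; c'=1/3, d'=-10
row 2: denom=8−2·1/3=22/3; d'=(48−2·-10)/(22/3)=102/11
back: M2=102/11
back: M1=-10−1/3·102/11=-144/11
M: M0=0, M1=-144/11, M2=102/11, M3=0
seg 0: a=0, c=M0/2=0, d=(M1−M0)/(6·1)=-24/11, b=Δ0−h0·(2M0+M1)/6=79/11
seg 1: a=5, c=M1/2=-72/11, d=(M2−M1)/(6·2)=41/22, b=Δ1−h1·(2M1+M2)/6=7/11
seg 2: a=-5, c=M2/2=51/11, d=(M3−M2)/(6·2)=-17/22, b=Δ2−h2·(2M2+M3)/6=-35/11
t_q=3/4 → seg 0, τ=3/4; S=0+79/11·τ+0·τ²+-24/11·τ³=393/88

  seg 0: a=0 b=79/11 c=0 d=-24/11
  seg 1: a=5 b=7/11 c=-72/11 d=41/22
  seg 2: a=-5 b=-35/11 c=51/11 d=-17/22
S(3/4) = 393/88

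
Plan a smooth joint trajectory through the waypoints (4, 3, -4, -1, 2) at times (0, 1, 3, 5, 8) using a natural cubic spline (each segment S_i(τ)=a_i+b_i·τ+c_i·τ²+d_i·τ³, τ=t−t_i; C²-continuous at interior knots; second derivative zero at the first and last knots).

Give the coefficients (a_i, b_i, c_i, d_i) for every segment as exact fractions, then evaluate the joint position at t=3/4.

Δ: Δ0=-1, Δ1=-7/2, Δ2=3/2, Δ3=1
row 1: diag=6, rhs=-15; c'=1/3, d'=-5/2
row 2: denom=8−2·1/3=22/3; d'=(30−2·-5/2)/(22/3)=105/22
row 3: denom=10−2·3/11=104/11; d'=(-3−2·105/22)/(104/11)=-69/52
back: M3=-69/52
back: M2=105/22−3/11·-69/52=267/52
back: M1=-5/2−1/3·267/52=-219/52
M: M0=0, M1=-219/52, M2=267/52, M3=-69/52, M4=0
seg 0: a=4, c=M0/2=0, d=(M1−M0)/(6·1)=-73/104, b=Δ0−h0·(2M0+M1)/6=-31/104
seg 1: a=3, c=M1/2=-219/104, d=(M2−M1)/(6·2)=81/104, b=Δ1−h1·(2M1+M2)/6=-125/52
seg 2: a=-4, c=M2/2=267/104, d=(M3−M2)/(6·2)=-7/13, b=Δ2−h2·(2M2+M3)/6=-77/52
seg 3: a=-1, c=M3/2=-69/104, d=(M4−M3)/(6·3)=23/312, b=Δ3−h3·(2M3+M4)/6=121/52
t_q=3/4 → seg 0, τ=3/4; S=4+-31/104·τ+0·τ²+-73/104·τ³=23165/6656

  seg 0: a=4 b=-31/104 c=0 d=-73/104
  seg 1: a=3 b=-125/52 c=-219/104 d=81/104
  seg 2: a=-4 b=-77/52 c=267/104 d=-7/13
  seg 3: a=-1 b=121/52 c=-69/104 d=23/312
S(3/4) = 23165/6656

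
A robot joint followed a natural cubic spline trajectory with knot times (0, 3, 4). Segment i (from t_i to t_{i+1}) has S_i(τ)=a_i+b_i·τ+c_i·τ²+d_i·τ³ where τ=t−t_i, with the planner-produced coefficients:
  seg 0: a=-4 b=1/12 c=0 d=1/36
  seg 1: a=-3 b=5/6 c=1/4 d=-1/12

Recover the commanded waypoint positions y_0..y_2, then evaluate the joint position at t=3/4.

y_0 = S_0(0) = a_0 = -4
y_1 = S_1(0) = a_1 = -3
y_2 = S_1(1) = -2
t_q=3/4 is in segment 0 (τ=3/4); S_0(τ)=-1005/256

y_0=-4 y_1=-3 y_2=-2
S(3/4) = -1005/256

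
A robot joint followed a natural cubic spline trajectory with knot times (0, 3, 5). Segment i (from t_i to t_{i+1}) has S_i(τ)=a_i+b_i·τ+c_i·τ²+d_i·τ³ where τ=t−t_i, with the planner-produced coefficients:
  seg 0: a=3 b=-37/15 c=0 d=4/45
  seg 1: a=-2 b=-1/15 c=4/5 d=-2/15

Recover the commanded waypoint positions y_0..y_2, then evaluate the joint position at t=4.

y_0=3 y_1=-2 y_2=0
S(4) = -7/5

y_0 = S_0(0) = a_0 = 3
y_1 = S_1(0) = a_1 = -2
y_2 = S_1(2) = 0
t_q=4 is in segment 1 (τ=1); S_1(τ)=-7/5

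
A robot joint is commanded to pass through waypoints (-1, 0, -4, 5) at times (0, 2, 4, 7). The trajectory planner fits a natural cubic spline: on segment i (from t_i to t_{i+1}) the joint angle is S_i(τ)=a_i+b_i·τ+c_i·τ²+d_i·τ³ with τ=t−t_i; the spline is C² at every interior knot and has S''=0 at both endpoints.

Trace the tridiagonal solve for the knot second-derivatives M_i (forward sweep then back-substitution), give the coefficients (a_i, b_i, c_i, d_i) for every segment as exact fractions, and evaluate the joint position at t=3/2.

  seg 0: a=-1 b=27/19 c=0 d=-35/152
  seg 1: a=0 b=-51/38 c=-105/76 d=10/19
  seg 2: a=-4 b=-21/38 c=135/76 d=-15/76
S(3/2) = 431/1216

Δ: Δ0=1/2, Δ1=-2, Δ2=3
row 1: diag=8, rhs=-15; c'=1/4, d'=-15/8
row 2: denom=10−2·1/4=19/2; d'=(30−2·-15/8)/(19/2)=135/38
back: M2=135/38
back: M1=-15/8−1/4·135/38=-105/38
M: M0=0, M1=-105/38, M2=135/38, M3=0
seg 0: a=-1, c=M0/2=0, d=(M1−M0)/(6·2)=-35/152, b=Δ0−h0·(2M0+M1)/6=27/19
seg 1: a=0, c=M1/2=-105/76, d=(M2−M1)/(6·2)=10/19, b=Δ1−h1·(2M1+M2)/6=-51/38
seg 2: a=-4, c=M2/2=135/76, d=(M3−M2)/(6·3)=-15/76, b=Δ2−h2·(2M2+M3)/6=-21/38
t_q=3/2 → seg 0, τ=3/2; S=-1+27/19·τ+0·τ²+-35/152·τ³=431/1216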